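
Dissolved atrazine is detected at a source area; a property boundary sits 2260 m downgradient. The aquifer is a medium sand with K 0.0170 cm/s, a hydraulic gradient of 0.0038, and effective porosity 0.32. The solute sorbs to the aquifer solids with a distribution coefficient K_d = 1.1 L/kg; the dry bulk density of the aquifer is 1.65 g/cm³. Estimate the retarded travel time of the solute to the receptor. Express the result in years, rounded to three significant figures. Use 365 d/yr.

K = 0.0170 cm/s × 864 = 14.69 m/d
Specific discharge q = 14.69 × 0.0038 = 0.05581 m/d
Average linear velocity = 0.05581 / 0.32 = 0.1744 m/d
Retardation R = 1 + ρ_b·K_d/n = 1 + 1.65×1.1/0.32 = 6.672
Contaminant velocity v_c = v/R = 0.1744/6.672 = 0.02614 m/d
t = L/v_c = 2260/0.02614 = 86450 d
   = 86450/365 = 237 yr

237 years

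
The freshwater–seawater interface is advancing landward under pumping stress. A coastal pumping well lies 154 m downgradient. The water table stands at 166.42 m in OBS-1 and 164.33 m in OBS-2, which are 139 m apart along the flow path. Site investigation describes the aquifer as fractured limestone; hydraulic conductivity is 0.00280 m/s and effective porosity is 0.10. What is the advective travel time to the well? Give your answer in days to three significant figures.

4.23 days

Hydraulic gradient i = (166.42 − 164.33) / 139 = 2.09 / 139 = 0.01504
K = 0.00280 m/s × 86400 s/d = 241.9 m/d
Darcy flux q = K·i = 241.9 × 0.01504 = 3.638 m/d
Average linear velocity = 3.638 / 0.10 = 36.38 m/d
t = L / v = 154 / 36.38 = 4.234 d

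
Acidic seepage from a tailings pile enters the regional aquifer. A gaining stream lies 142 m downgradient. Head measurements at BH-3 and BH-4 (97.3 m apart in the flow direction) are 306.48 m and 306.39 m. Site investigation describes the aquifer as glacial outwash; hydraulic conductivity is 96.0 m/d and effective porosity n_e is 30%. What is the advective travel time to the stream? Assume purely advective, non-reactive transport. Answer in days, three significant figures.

Hydraulic gradient i = (306.48 − 306.39) / 97.3 = 0.09 / 97.3 = 9.250e-4
q = Ki = 96.0 × 9.250e-4 = 0.08880 m/d
v = Ki/n = 96.0·9.250e-4/0.30 = 0.2960 m/d
t = L / v = 142 / 0.2960 = 479.7 d

480 days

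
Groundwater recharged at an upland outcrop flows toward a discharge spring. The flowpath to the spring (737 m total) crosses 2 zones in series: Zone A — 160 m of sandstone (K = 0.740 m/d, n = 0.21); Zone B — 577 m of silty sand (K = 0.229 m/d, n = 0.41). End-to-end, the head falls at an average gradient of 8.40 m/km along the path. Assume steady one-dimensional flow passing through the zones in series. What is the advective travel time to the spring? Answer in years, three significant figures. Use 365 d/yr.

327 years

For zones in series the flux q is common to all zones; the equivalent conductivity is the harmonic (thickness-weighted) mean, K_eq = L_total / Σ(L_j/K_j).
Σ(L/K) = 160/0.740 + 577/0.229 = 216.2 + 2520 = 2736 d
K_eq = L_total / Σ(L/K) = 737 / 2736 = 0.2694 m/d
q = K_eq · i = 0.2694 × 0.0084 = 0.002263 m/d (same in every zone)
Zone A: v = q/n = 0.002263/0.21 = 0.01078 m/d → t_A = 160/0.01078 = 14850 d
Zone B: v = q/n = 0.002263/0.41 = 0.005519 m/d → t_B = 577/0.005519 = 104500 d
Total t = 14850 + 104500 = 119400 d
   = 119400 / 365 = 327 yr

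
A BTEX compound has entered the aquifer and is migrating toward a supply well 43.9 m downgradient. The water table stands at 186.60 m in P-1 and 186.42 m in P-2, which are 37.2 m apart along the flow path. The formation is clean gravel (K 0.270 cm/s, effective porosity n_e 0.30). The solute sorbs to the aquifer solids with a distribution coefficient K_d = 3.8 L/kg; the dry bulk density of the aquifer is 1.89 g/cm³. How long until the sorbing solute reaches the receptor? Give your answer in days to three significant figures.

291 days

Hydraulic gradient i = (186.60 − 186.42) / 37.2 = 0.18 / 37.2 = 0.004839
K = 0.270 cm/s × 864 = 233.3 m/d
Darcy flux q = K·i = 233.3 × 0.004839 = 1.129 m/d
Average linear velocity = 1.129 / 0.30 = 3.763 m/d
Retardation R = 1 + ρ_b·K_d/n = 1 + 1.89×3.8/0.30 = 24.94
Contaminant velocity v_c = v/R = 3.763/24.94 = 0.1509 m/d
t = L/v_c = 43.9/0.1509 = 291.0 d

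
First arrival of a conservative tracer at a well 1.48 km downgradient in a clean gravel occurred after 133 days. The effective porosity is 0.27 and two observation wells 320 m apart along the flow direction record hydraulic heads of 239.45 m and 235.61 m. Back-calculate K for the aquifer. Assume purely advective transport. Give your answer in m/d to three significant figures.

250 m/d

Hydraulic gradient i = (239.45 − 235.61) / 320 = 3.84 / 320 = 0.01200
L = 1.48 km = 1480 m
v = L / t = 1480 / 133 = 11.13 m/d
K = v · n / i = 11.13 × 0.27 / 0.01200 = 250 m/d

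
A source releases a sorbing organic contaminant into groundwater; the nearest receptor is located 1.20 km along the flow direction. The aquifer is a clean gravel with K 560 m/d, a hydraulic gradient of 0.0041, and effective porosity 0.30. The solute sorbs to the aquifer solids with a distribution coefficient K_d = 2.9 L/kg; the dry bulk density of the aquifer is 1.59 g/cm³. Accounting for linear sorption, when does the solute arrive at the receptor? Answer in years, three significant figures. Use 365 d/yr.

7.03 years

q = Ki = 560 × 0.0041 = 2.296 m/d
Seepage velocity v = q / n = 2.296 / 0.30 = 7.653 m/d
Retardation R = 1 + ρ_b·K_d/n = 1 + 1.59×2.9/0.30 = 16.37
Contaminant velocity v_c = v/R = 7.653/16.37 = 0.4675 m/d
L = 1.20 km = 1200 m
t = L/v_c = 1200/0.4675 = 2567 d
   = 2567/365 = 7.03 yr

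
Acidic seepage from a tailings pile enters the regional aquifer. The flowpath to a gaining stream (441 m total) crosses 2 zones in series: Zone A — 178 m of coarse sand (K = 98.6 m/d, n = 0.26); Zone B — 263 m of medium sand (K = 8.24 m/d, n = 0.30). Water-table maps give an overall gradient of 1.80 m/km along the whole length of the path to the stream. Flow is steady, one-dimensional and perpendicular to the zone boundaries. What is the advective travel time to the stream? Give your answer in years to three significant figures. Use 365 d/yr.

For zones in series the flux q is common to all zones; the equivalent conductivity is the harmonic (thickness-weighted) mean, K_eq = L_total / Σ(L_j/K_j).
Σ(L/K) = 178/98.6 + 263/8.24 = 1.805 + 31.92 = 33.72 d
K_eq = L_total / Σ(L/K) = 441 / 33.72 = 13.08 m/d
q = K_eq · i = 13.08 × 0.0018 = 0.02354 m/d (same in every zone)
Zone A: v = q/n = 0.02354/0.26 = 0.09053 m/d → t_A = 178/0.09053 = 1966 d
Zone B: v = q/n = 0.02354/0.30 = 0.07846 m/d → t_B = 263/0.07846 = 3352 d
Total t = 1966 + 3352 = 5318 d
   = 5318 / 365 = 14.6 yr

14.6 years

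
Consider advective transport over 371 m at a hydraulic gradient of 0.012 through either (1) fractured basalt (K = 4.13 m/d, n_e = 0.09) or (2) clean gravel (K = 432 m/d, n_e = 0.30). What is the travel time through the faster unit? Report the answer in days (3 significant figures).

Unit 1 (fractured basalt): v = 4.13×0.012/0.09 = 0.5507 m/d, t = 371/0.5507 = 673.7 d
Unit 2 (clean gravel): v = 432×0.012/0.30 = 17.28 m/d, t = 371/17.28 = 21.47 d
Faster unit: t = 21.5 d

21.5 days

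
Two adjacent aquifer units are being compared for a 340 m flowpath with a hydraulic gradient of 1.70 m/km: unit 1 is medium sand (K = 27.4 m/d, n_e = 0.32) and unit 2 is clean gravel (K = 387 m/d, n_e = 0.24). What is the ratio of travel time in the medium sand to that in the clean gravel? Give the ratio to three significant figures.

Unit 1 (medium sand): v = 27.4×0.0017/0.32 = 0.1456 m/d, t = 340/0.1456 = 2336 d
Unit 2 (clean gravel): v = 387×0.0017/0.24 = 2.741 m/d, t = 340/2.741 = 124.0 d
t(medium sand) / t(clean gravel) = 2336/124.0 = 18.8

18.8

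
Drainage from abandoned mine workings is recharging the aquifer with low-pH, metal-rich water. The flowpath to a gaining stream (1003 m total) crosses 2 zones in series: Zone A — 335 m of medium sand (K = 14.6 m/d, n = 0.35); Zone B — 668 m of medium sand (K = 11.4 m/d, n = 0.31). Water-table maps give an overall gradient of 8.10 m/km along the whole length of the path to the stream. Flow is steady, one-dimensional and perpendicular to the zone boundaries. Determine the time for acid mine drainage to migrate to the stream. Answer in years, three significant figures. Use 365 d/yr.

8.92 years

Continuity: the same q passes through each zone, so ΔH = q·Σ(L_j/K_j) — the zones act as resistances in series.
Σ(L/K) = 335/14.6 + 668/11.4 = 22.95 + 58.60 = 81.54 d
K_eq = L_total / Σ(L/K) = 1003 / 81.54 = 12.30 m/d
q = K_eq · i = 12.30 × 0.0081 = 0.09963 m/d (same in every zone)
Zone A: v = q/n = 0.09963/0.35 = 0.2847 m/d → t_A = 335/0.2847 = 1177 d
Zone B: v = q/n = 0.09963/0.31 = 0.3214 m/d → t_B = 668/0.3214 = 2078 d
Total t = 1177 + 2078 = 3255 d
   = 3255 / 365 = 8.92 yr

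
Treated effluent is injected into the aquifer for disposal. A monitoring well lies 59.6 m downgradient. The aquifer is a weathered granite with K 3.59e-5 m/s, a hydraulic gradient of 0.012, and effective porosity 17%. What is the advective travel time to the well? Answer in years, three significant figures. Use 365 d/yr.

K = 3.59e-5 m/s × 86400 s/d = 3.102 m/d
q = Ki = 3.102 × 0.012 = 0.03722 m/d
Average linear velocity = 0.03722 / 0.17 = 0.2189 m/d
t = L / v = 59.6 / 0.2189 = 272.2 d
   = 272.2 / 365 = 0.746 yr

0.746 years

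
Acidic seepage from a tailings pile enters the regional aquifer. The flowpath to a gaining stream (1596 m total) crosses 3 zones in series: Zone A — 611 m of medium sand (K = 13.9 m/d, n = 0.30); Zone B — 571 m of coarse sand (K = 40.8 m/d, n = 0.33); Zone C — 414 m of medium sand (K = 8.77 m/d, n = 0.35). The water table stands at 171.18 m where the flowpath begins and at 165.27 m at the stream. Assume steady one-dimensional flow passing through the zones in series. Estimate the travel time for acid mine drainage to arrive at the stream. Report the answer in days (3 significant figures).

9190 days

Total head drop ΔH = 171.18 − 165.27 = 5.91 m
Steady 1-D flow in series ⇒ the Darcy flux q is identical in every zone and the zone head losses add (resistances L/K in series).
Σ(L/K) = 611/13.9 + 571/40.8 + 414/8.77 = 43.96 + 14.00 + 47.21 = 105.2 d
q = ΔH / Σ(L/K) = 5.91 / 105.2 = 0.05620 m/d (same in every zone)
Zone A: v = q/n = 0.05620/0.30 = 0.1873 m/d → t_A = 611/0.1873 = 3262 d
Zone B: v = q/n = 0.05620/0.33 = 0.1703 m/d → t_B = 571/0.1703 = 3353 d
Zone C: v = q/n = 0.05620/0.35 = 0.1606 m/d → t_C = 414/0.1606 = 2578 d
Total t = 3262 + 3353 + 2578 = 9193 d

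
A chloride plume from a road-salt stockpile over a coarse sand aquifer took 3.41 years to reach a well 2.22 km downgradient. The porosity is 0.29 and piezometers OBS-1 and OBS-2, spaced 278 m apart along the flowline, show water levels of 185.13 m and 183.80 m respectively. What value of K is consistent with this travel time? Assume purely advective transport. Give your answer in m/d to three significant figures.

108 m/d

Hydraulic gradient i = (185.13 − 183.80) / 278 = 1.33 / 278 = 0.004784
t = 3.41 years = 1245 d
L = 2.22 km = 2220 m
v = L / t = 2220 / 1245 = 1.784 m/d
K = v · n / i = 1.784 × 0.29 / 0.004784 = 108 m/d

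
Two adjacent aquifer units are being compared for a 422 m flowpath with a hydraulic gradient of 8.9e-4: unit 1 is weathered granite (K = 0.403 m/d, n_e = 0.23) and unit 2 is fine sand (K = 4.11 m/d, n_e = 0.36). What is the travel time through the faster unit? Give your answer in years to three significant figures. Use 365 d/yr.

Unit 1 (weathered granite): v = 0.403×8.9e-4/0.23 = 0.001559 m/d, t = 422/0.001559 = 270600 d
Unit 2 (fine sand): v = 4.11×8.9e-4/0.36 = 0.01016 m/d, t = 422/0.01016 = 41530 d
Faster: 41530 d / 365 = 114 yr

114 years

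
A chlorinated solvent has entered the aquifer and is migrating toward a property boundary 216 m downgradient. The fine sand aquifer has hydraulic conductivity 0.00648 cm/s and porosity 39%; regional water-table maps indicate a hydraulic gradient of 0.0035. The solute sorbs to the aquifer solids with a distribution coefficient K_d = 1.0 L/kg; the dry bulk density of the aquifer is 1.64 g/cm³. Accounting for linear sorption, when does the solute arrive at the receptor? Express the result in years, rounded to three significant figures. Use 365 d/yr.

K = 0.00648 cm/s × 864 = 5.599 m/d
q = Ki = 5.599 × 0.0035 = 0.01960 m/d
Average linear velocity = 0.01960 / 0.39 = 0.05024 m/d
Retardation R = 1 + ρ_b·K_d/n = 1 + 1.64×1.0/0.39 = 5.205
Contaminant velocity v_c = v/R = 0.05024/5.205 = 0.009653 m/d
t = L/v_c = 216/0.009653 = 22380 d
   = 22380/365 = 61.3 yr

61.3 years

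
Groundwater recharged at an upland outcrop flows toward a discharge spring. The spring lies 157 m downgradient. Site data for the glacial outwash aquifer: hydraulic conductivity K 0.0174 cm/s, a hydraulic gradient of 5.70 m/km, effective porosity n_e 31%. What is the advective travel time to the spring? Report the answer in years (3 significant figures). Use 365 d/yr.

1.56 years

K = 0.0174 cm/s × 864 = 15.03 m/d
q = Ki = 15.03 × 0.0057 = 0.08569 m/d
Average linear velocity = 0.08569 / 0.31 = 0.2764 m/d
t = L / v = 157 / 0.2764 = 568.0 d
   = 568.0 / 365 = 1.56 yr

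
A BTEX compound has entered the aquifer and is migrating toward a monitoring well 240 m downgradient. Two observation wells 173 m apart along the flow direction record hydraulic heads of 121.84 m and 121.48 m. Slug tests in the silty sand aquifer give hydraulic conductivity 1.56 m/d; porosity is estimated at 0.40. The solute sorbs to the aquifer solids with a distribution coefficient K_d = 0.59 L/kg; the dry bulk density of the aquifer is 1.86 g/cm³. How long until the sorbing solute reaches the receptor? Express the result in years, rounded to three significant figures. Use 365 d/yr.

303 years

Hydraulic gradient i = (121.84 − 121.48) / 173 = 0.36 / 173 = 0.002081
Darcy flux q = K·i = 1.56 × 0.002081 = 0.003246 m/d
v = Ki/n = 1.56·0.002081/0.40 = 0.008116 m/d
Retardation R = 1 + ρ_b·K_d/n = 1 + 1.86×0.59/0.40 = 3.743
Contaminant velocity v_c = v/R = 0.008116/3.743 = 0.002168 m/d
t = L/v_c = 240/0.002168 = 110700 d
   = 110700/365 = 303 yr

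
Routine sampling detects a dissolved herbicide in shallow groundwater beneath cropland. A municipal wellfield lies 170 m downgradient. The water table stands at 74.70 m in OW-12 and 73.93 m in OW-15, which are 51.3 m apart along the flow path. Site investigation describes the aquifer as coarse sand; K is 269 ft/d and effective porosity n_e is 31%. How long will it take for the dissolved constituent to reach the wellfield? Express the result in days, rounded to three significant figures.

42.8 days

Hydraulic gradient i = (74.70 − 73.93) / 51.3 = 0.77 / 51.3 = 0.01501
K = 269 ft/d × 0.3048 = 81.99 m/d
Darcy flux q = K·i = 81.99 × 0.01501 = 1.231 m/d
v_s = q/n_e = 1.231/0.31 = 3.970 m/d
t = L / v = 170 / 3.970 = 42.82 d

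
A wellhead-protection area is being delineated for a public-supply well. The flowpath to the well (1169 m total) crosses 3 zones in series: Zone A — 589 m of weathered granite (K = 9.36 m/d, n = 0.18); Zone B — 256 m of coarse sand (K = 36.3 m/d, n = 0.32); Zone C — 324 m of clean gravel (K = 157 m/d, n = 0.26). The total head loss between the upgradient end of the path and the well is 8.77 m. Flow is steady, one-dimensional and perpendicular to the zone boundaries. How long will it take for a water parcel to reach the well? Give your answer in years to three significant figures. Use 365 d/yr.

6.13 years

Steady 1-D flow in series ⇒ the Darcy flux q is identical in every zone and the zone head losses add (resistances L/K in series).
Σ(L/K) = 589/9.36 + 256/36.3 + 324/157 = 62.93 + 7.052 + 2.064 = 72.04 d
q = ΔH / Σ(L/K) = 8.77 / 72.04 = 0.1217 m/d (same in every zone)
Zone A: v = q/n = 0.1217/0.18 = 0.6763 m/d → t_A = 589/0.6763 = 870.9 d
Zone B: v = q/n = 0.1217/0.32 = 0.3804 m/d → t_B = 256/0.3804 = 673.0 d
Zone C: v = q/n = 0.1217/0.26 = 0.4682 m/d → t_C = 324/0.4682 = 692.0 d
Total t = 870.9 + 673.0 + 692.0 = 2236 d
   = 2236 / 365 = 6.13 yr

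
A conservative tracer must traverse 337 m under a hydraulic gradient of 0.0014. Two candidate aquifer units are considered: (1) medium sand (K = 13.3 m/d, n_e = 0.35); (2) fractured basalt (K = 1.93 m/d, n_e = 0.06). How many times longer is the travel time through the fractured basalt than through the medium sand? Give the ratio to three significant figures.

1.18

Unit 1 (medium sand): v = 13.3×0.0014/0.35 = 0.05320 m/d, t = 337/0.05320 = 6335 d
Unit 2 (fractured basalt): v = 1.93×0.0014/0.06 = 0.04503 m/d, t = 337/0.04503 = 7483 d
t(fractured basalt) / t(medium sand) = 7483/6335 = 1.18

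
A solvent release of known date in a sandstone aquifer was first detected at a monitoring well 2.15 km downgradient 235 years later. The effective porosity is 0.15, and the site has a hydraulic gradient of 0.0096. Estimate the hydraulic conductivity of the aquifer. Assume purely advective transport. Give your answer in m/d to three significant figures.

t = 235 years = 85780 d
L = 2.15 km = 2150 m
v = L / t = 2150 / 85780 = 0.02507 m/d
K = v · n / i = 0.02507 × 0.15 / 0.0096 = 0.392 m/d

0.392 m/d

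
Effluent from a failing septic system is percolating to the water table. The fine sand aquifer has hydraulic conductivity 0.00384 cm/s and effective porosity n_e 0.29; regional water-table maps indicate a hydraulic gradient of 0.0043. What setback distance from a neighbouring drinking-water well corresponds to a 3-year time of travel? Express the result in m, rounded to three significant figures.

K = 0.00384 cm/s × 864 = 3.318 m/d
Specific discharge q = 3.318 × 0.0043 = 0.01427 m/d
v = Ki/n = 3.318·0.0043/0.29 = 0.04919 m/d
T = 3 yr × 365 = 1095 d
L = v × T = 0.04919 × 1095 = 53.87 m

53.9 m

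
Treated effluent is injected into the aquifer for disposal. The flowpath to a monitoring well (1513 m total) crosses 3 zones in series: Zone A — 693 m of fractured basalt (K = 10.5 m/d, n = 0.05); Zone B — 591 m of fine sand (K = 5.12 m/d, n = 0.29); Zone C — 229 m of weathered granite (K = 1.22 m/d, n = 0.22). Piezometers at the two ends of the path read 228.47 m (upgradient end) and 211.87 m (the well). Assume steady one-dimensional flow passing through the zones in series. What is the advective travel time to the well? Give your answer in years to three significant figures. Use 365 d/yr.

Total head drop ΔH = 228.47 − 211.87 = 16.60 m
Continuity: the same q passes through each zone, so ΔH = q·Σ(L_j/K_j) — the zones act as resistances in series.
Σ(L/K) = 693/10.5 + 591/5.12 + 229/1.22 = 66.00 + 115.4 + 187.7 = 369.1 d
q = ΔH / Σ(L/K) = 16.60 / 369.1 = 0.04497 m/d (same in every zone)
Zone A: v = q/n = 0.04497/0.05 = 0.8994 m/d → t_A = 693/0.8994 = 770.5 d
Zone B: v = q/n = 0.04497/0.29 = 0.1551 m/d → t_B = 591/0.1551 = 3811 d
Zone C: v = q/n = 0.04497/0.22 = 0.2044 m/d → t_C = 229/0.2044 = 1120 d
Total t = 770.5 + 3811 + 1120 = 5702 d
   = 5702 / 365 = 15.6 yr

15.6 years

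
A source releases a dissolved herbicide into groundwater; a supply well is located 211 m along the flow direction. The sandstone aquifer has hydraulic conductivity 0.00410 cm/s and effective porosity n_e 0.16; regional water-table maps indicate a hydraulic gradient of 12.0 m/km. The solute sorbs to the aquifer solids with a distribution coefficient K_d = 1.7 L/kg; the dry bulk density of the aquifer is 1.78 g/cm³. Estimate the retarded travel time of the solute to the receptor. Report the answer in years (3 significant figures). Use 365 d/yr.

K = 0.00410 cm/s × 864 = 3.542 m/d
Darcy flux q = K·i = 3.542 × 0.012 = 0.04251 m/d
v = Ki/n = 3.542·0.012/0.16 = 0.2657 m/d
Retardation R = 1 + ρ_b·K_d/n = 1 + 1.78×1.7/0.16 = 19.91
Contaminant velocity v_c = v/R = 0.2657/19.91 = 0.01334 m/d
t = L/v_c = 211/0.01334 = 15810 d
   = 15810/365 = 43.3 yr

43.3 years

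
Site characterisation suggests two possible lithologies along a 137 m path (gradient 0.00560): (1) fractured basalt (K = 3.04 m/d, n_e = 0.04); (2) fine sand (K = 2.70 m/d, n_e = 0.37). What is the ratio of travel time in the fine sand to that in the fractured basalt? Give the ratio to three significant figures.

10.4

Unit 1 (fractured basalt): v = 3.04×0.0056/0.04 = 0.4256 m/d, t = 137/0.4256 = 321.9 d
Unit 2 (fine sand): v = 2.70×0.0056/0.37 = 0.04086 m/d, t = 137/0.04086 = 3353 d
t(fine sand) / t(fractured basalt) = 3353/321.9 = 10.4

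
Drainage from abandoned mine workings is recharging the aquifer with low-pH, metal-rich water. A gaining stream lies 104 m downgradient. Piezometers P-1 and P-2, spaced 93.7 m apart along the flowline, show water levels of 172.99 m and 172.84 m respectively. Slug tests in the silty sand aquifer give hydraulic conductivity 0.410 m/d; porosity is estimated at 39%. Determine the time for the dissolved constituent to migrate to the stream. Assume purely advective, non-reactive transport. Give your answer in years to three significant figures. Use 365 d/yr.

Hydraulic gradient i = (172.99 − 172.84) / 93.7 = 0.15 / 93.7 = 0.001601
Darcy flux q = K·i = 0.410 × 0.001601 = 6.564e-4 m/d
Average linear velocity = 6.564e-4 / 0.39 = 0.001683 m/d
t = L / v = 104 / 0.001683 = 61800 d
   = 61800 / 365 = 169 yr

169 years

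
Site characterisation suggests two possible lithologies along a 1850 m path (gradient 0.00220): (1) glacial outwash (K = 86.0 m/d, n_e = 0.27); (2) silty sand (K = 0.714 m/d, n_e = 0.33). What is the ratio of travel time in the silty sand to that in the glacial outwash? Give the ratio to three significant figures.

Unit 1 (glacial outwash): v = 86.0×0.0022/0.27 = 0.7007 m/d, t = 1850/0.7007 = 2640 d
Unit 2 (silty sand): v = 0.714×0.0022/0.33 = 0.004760 m/d, t = 1850/0.004760 = 388700 d
t(silty sand) / t(glacial outwash) = 388700/2640 = 147

147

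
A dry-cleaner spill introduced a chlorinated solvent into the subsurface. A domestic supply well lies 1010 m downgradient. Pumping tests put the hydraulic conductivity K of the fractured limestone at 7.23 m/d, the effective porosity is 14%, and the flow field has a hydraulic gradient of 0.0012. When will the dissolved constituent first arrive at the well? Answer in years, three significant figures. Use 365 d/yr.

Darcy flux q = K·i = 7.23 × 0.0012 = 0.008676 m/d
v = Ki/n = 7.23·0.0012/0.14 = 0.06197 m/d
t = L / v = 1010 / 0.06197 = 16300 d
   = 16300 / 365 = 44.7 yr

44.7 years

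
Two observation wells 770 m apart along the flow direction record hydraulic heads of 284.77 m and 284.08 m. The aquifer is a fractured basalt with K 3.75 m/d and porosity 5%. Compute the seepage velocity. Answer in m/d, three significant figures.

0.0672 m/d

Hydraulic gradient i = (284.77 − 284.08) / 770 = 0.69 / 770 = 8.961e-4
Darcy flux q = K·i = 3.75 × 8.961e-4 = 0.003360 m/d
Seepage velocity v = q / n = 0.003360 / 0.05 = 0.06721 m/d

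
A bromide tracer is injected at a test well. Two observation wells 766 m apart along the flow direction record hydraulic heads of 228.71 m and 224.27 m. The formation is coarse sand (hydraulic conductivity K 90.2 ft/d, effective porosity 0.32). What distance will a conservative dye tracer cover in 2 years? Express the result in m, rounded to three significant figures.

364 m

Hydraulic gradient i = (228.71 − 224.27) / 766 = 4.44 / 766 = 0.005796
K = 90.2 ft/d × 0.3048 = 27.49 m/d
Darcy flux q = K·i = 27.49 × 0.005796 = 0.1594 m/d
Seepage velocity v = q / n = 0.1594 / 0.32 = 0.4980 m/d
T = 2 yr × 365 = 730 d
L = v × T = 0.4980 × 730 = 363.5 m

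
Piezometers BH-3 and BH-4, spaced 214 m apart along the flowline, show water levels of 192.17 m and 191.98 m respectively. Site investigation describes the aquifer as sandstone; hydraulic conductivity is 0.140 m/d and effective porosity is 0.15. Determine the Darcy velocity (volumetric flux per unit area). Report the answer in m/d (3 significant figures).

Hydraulic gradient i = (192.17 − 191.98) / 214 = 0.19 / 214 = 8.879e-4
q = Ki = 0.140 × 8.879e-4 = 1.243e-4 m/d

1.24e-4 m/d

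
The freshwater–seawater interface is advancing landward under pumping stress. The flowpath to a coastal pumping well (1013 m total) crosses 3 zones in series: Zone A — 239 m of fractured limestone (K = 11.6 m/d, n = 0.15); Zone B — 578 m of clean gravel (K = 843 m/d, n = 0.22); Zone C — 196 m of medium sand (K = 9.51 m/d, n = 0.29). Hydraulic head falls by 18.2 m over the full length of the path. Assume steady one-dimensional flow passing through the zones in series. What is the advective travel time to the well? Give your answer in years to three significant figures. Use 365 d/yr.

Continuity: the same q passes through each zone, so ΔH = q·Σ(L_j/K_j) — the zones act as resistances in series.
Σ(L/K) = 239/11.6 + 578/843 + 196/9.51 = 20.60 + 0.6856 + 20.61 = 41.90 d
q = ΔH / Σ(L/K) = 18.2 / 41.90 = 0.4344 m/d (same in every zone)
Zone A: v = q/n = 0.4344/0.15 = 2.896 m/d → t_A = 239/2.896 = 82.53 d
Zone B: v = q/n = 0.4344/0.22 = 1.974 m/d → t_B = 578/1.974 = 292.7 d
Zone C: v = q/n = 0.4344/0.29 = 1.498 m/d → t_C = 196/1.498 = 130.9 d
Total t = 82.53 + 292.7 + 130.9 = 506.1 d
   = 506.1 / 365 = 1.39 yr

1.39 years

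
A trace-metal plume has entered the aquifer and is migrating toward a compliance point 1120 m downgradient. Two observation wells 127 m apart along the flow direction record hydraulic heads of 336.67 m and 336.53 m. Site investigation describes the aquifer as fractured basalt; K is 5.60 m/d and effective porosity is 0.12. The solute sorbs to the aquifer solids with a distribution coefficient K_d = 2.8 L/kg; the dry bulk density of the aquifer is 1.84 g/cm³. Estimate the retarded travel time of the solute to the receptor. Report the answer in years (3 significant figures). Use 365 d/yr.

Hydraulic gradient i = (336.67 − 336.53) / 127 = 0.14 / 127 = 0.001102
Darcy flux q = K·i = 5.60 × 0.001102 = 0.006173 m/d
v_s = q/n_e = 0.006173/0.12 = 0.05144 m/d
Retardation R = 1 + ρ_b·K_d/n = 1 + 1.84×2.8/0.12 = 43.93
Contaminant velocity v_c = v/R = 0.05144/43.93 = 0.001171 m/d
t = L/v_c = 1120/0.001171 = 956500 d
   = 956500/365 = 2620 yr

2620 years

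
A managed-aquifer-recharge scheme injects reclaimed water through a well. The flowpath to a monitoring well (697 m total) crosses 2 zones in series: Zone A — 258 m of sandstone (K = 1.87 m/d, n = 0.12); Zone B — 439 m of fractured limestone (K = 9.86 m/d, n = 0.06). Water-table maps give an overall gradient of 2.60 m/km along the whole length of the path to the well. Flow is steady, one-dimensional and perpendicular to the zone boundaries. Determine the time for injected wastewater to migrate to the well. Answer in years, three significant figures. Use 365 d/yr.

15.8 years

For zones in series the flux q is common to all zones; the equivalent conductivity is the harmonic (thickness-weighted) mean, K_eq = L_total / Σ(L_j/K_j).
Σ(L/K) = 258/1.87 + 439/9.86 = 138.0 + 44.52 = 182.5 d
K_eq = L_total / Σ(L/K) = 697 / 182.5 = 3.819 m/d
q = K_eq · i = 3.819 × 0.0026 = 0.009930 m/d (same in every zone)
Zone A: v = q/n = 0.009930/0.12 = 0.08275 m/d → t_A = 258/0.08275 = 3118 d
Zone B: v = q/n = 0.009930/0.06 = 0.1655 m/d → t_B = 439/0.1655 = 2652 d
Total t = 3118 + 2652 = 5770 d
   = 5770 / 365 = 15.8 yr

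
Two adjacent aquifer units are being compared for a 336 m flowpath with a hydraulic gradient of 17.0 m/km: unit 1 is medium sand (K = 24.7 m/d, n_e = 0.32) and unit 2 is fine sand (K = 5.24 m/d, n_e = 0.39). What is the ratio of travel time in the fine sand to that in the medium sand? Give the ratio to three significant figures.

5.74

Unit 1 (medium sand): v = 24.7×0.017/0.32 = 1.312 m/d, t = 336/1.312 = 256.1 d
Unit 2 (fine sand): v = 5.24×0.017/0.39 = 0.2284 m/d, t = 336/0.2284 = 1471 d
t(fine sand) / t(medium sand) = 1471/256.1 = 5.74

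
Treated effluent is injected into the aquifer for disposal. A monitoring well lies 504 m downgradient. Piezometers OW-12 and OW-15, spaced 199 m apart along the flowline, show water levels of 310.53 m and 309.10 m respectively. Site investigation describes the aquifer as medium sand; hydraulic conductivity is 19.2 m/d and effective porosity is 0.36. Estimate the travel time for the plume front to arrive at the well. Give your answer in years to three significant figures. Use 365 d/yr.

3.60 years

Hydraulic gradient i = (310.53 − 309.10) / 199 = 1.43 / 199 = 0.007186
Darcy flux q = K·i = 19.2 × 0.007186 = 0.1380 m/d
v_s = q/n_e = 0.1380/0.36 = 0.3832 m/d
t = L / v = 504 / 0.3832 = 1315 d
   = 1315 / 365 = 3.60 yr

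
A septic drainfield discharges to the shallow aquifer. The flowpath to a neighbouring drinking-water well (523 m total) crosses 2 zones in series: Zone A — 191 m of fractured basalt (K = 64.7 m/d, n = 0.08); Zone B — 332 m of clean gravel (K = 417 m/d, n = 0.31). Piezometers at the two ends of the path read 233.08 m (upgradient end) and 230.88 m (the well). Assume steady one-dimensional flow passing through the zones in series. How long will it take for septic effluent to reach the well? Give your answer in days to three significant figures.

201 days

Total head drop ΔH = 233.08 − 230.88 = 2.20 m
Steady 1-D flow in series ⇒ the Darcy flux q is identical in every zone and the zone head losses add (resistances L/K in series).
Σ(L/K) = 191/64.7 + 332/417 = 2.952 + 0.7962 = 3.748 d
q = ΔH / Σ(L/K) = 2.20 / 3.748 = 0.5869 m/d (same in every zone)
Zone A: v = q/n = 0.5869/0.08 = 7.337 m/d → t_A = 191/7.337 = 26.03 d
Zone B: v = q/n = 0.5869/0.31 = 1.893 m/d → t_B = 332/1.893 = 175.3 d
Total t = 26.03 + 175.3 = 201.4 d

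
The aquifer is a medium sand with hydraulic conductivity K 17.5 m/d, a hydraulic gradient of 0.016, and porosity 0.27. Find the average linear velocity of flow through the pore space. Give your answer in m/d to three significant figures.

Darcy flux q = K·i = 17.5 × 0.016 = 0.2800 m/d
v_s = q/n_e = 0.2800/0.27 = 1.037 m/d

1.04 m/d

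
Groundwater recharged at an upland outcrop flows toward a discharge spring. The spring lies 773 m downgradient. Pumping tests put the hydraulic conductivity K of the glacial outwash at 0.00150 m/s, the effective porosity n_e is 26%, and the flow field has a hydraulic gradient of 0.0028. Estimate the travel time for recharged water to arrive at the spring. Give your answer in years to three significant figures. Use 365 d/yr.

K = 0.00150 m/s × 86400 s/d = 129.6 m/d
q = Ki = 129.6 × 0.0028 = 0.3629 m/d
v = Ki/n = 129.6·0.0028/0.26 = 1.396 m/d
t = L / v = 773 / 1.396 = 553.8 d
   = 553.8 / 365 = 1.52 yr

1.52 years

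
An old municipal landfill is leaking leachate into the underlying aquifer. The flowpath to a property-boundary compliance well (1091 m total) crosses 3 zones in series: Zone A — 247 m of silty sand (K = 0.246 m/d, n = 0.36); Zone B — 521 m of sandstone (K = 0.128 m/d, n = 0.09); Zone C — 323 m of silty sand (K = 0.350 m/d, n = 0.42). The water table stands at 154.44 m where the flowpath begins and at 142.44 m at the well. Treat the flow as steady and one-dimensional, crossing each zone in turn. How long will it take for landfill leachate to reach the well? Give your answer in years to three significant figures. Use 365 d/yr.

372 years

Total head drop ΔH = 154.44 − 142.44 = 12.00 m
Continuity: the same q passes through each zone, so ΔH = q·Σ(L_j/K_j) — the zones act as resistances in series.
Σ(L/K) = 247/0.246 + 521/0.128 + 323/0.350 = 1004 + 4070 + 922.9 = 5997 d
q = ΔH / Σ(L/K) = 12.00 / 5997 = 0.002001 m/d (same in every zone)
Zone A: v = q/n = 0.002001/0.36 = 0.005558 m/d → t_A = 247/0.005558 = 44440 d
Zone B: v = q/n = 0.002001/0.09 = 0.02223 m/d → t_B = 521/0.02223 = 23430 d
Zone C: v = q/n = 0.002001/0.42 = 0.004764 m/d → t_C = 323/0.004764 = 67800 d
Total t = 44440 + 23430 + 67800 = 135700 d
   = 135700 / 365 = 372 yr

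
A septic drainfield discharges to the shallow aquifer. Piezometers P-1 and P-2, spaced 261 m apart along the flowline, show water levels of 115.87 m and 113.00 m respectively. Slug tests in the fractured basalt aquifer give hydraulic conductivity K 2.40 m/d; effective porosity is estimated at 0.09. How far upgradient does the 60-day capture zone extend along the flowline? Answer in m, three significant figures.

17.6 m

Hydraulic gradient i = (115.87 − 113.00) / 261 = 2.87 / 261 = 0.01100
q = Ki = 2.40 × 0.01100 = 0.02639 m/d
Average linear velocity = 0.02639 / 0.09 = 0.2932 m/d
L = v × T = 0.2932 × 60 = 17.59 m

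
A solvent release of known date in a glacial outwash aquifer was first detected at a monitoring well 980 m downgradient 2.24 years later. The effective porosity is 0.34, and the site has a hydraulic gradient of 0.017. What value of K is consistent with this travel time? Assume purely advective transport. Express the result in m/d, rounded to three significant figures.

24.0 m/d

t = 2.24 years = 817.6 d
v = L / t = 980 / 817.6 = 1.199 m/d
K = v · n / i = 1.199 × 0.34 / 0.017 = 24.0 m/d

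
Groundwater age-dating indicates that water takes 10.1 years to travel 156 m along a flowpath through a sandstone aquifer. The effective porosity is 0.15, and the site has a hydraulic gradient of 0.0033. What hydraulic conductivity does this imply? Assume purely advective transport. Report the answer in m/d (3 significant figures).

t = 10.1 years = 3687 d
v = L / t = 156 / 3687 = 0.04232 m/d
K = v · n / i = 0.04232 × 0.15 / 0.0033 = 1.92 m/d

1.92 m/d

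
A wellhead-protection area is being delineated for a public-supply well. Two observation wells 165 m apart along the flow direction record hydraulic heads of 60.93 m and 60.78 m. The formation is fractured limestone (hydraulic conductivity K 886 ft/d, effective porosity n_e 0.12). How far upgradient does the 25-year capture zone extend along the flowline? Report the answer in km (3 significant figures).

Hydraulic gradient i = (60.93 − 60.78) / 165 = 0.15 / 165 = 9.091e-4
K = 886 ft/d × 0.3048 = 270.1 m/d
Specific discharge q = 270.1 × 9.091e-4 = 0.2455 m/d
Average linear velocity = 0.2455 / 0.12 = 2.046 m/d
T = 25 yr × 365 = 9125 d
L = v × T = 2.046 × 9125 = 18670 m
   = 18.7 km

18.7 km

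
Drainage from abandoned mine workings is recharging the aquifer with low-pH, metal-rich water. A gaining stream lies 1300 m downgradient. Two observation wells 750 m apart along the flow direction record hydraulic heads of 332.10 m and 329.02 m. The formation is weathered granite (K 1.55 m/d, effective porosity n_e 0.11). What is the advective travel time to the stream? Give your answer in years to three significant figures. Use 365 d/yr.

61.5 years

Hydraulic gradient i = (332.10 − 329.02) / 750 = 3.08 / 750 = 0.004107
Darcy flux q = K·i = 1.55 × 0.004107 = 0.006365 m/d
Seepage velocity v = q / n = 0.006365 / 0.11 = 0.05787 m/d
t = L / v = 1300 / 0.05787 = 22470 d
   = 22470 / 365 = 61.5 yr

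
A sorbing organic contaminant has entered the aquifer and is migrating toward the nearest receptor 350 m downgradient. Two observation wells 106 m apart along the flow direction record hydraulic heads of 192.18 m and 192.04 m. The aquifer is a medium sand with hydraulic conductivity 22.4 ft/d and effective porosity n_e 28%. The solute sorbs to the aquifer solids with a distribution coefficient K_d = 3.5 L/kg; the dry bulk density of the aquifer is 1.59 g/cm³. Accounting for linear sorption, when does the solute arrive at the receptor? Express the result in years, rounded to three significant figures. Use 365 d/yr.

Hydraulic gradient i = (192.18 − 192.04) / 106 = 0.14 / 106 = 0.001321
K = 22.4 ft/d × 0.3048 = 6.828 m/d
Darcy flux q = K·i = 6.828 × 0.001321 = 0.009017 m/d
v = Ki/n = 6.828·0.001321/0.28 = 0.03221 m/d
Retardation R = 1 + ρ_b·K_d/n = 1 + 1.59×3.5/0.28 = 20.88
Contaminant velocity v_c = v/R = 0.03221/20.88 = 0.001543 m/d
t = L/v_c = 350/0.001543 = 226900 d
   = 226900/365 = 622 yr

622 years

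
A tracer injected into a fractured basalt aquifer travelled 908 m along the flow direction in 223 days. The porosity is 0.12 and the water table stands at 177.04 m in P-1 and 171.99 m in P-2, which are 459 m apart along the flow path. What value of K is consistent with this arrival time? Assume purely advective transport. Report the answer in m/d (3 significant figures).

44.4 m/d

Hydraulic gradient i = (177.04 − 171.99) / 459 = 5.05 / 459 = 0.01100
v = L / t = 908 / 223 = 4.072 m/d
K = v · n / i = 4.072 × 0.12 / 0.01100 = 44.4 m/d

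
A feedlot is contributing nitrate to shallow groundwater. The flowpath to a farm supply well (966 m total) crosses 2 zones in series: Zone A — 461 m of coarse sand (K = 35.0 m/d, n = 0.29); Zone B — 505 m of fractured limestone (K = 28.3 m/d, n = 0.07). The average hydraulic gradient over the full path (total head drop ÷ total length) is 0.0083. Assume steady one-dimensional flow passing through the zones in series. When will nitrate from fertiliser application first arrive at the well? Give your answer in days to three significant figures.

Continuity: the same q passes through each zone, so ΔH = q·Σ(L_j/K_j) — the zones act as resistances in series.
Σ(L/K) = 461/35.0 + 505/28.3 = 13.17 + 17.84 = 31.02 d
K_eq = L_total / Σ(L/K) = 966 / 31.02 = 31.15 m/d
q = K_eq · i = 31.15 × 0.0083 = 0.2585 m/d (same in every zone)
Zone A: v = q/n = 0.2585/0.29 = 0.8914 m/d → t_A = 461/0.8914 = 517.2 d
Zone B: v = q/n = 0.2585/0.07 = 3.693 m/d → t_B = 505/3.693 = 136.7 d
Total t = 517.2 + 136.7 = 653.9 d

654 days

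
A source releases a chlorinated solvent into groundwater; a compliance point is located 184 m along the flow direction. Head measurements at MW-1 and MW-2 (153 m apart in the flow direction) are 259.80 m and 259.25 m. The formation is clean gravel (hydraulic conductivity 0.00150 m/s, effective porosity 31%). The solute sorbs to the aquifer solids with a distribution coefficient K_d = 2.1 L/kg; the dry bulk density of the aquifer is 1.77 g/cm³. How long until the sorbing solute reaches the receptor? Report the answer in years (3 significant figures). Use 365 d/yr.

4.36 years

Hydraulic gradient i = (259.80 − 259.25) / 153 = 0.55 / 153 = 0.003595
K = 0.00150 m/s × 86400 s/d = 129.6 m/d
q = Ki = 129.6 × 0.003595 = 0.4659 m/d
Average linear velocity = 0.4659 / 0.31 = 1.503 m/d
Retardation R = 1 + ρ_b·K_d/n = 1 + 1.77×2.1/0.31 = 12.99
Contaminant velocity v_c = v/R = 1.503/12.99 = 0.1157 m/d
t = L/v_c = 184/0.1157 = 1590 d
   = 1590/365 = 4.36 yr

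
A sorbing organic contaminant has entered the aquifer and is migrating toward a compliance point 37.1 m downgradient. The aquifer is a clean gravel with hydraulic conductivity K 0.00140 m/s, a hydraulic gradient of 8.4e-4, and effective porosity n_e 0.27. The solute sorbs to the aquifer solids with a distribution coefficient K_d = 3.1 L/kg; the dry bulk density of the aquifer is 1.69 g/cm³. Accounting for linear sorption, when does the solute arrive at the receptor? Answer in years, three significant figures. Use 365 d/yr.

K = 0.00140 m/s × 86400 s/d = 121.0 m/d
Specific discharge q = 121.0 × 8.4e-4 = 0.1016 m/d
v_s = q/n_e = 0.1016/0.27 = 0.3763 m/d
Retardation R = 1 + ρ_b·K_d/n = 1 + 1.69×3.1/0.27 = 20.40
Contaminant velocity v_c = v/R = 0.3763/20.40 = 0.01844 m/d
t = L/v_c = 37.1/0.01844 = 2012 d
   = 2012/365 = 5.51 yr

5.51 years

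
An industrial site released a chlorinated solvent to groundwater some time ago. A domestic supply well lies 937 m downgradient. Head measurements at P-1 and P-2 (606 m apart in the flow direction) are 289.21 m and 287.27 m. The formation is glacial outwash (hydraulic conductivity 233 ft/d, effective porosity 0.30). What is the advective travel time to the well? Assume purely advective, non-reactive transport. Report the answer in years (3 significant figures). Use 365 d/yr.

Hydraulic gradient i = (289.21 − 287.27) / 606 = 1.94 / 606 = 0.003201
K = 233 ft/d × 0.3048 = 71.02 m/d
Specific discharge q = 71.02 × 0.003201 = 0.2274 m/d
v = Ki/n = 71.02·0.003201/0.30 = 0.7578 m/d
t = L / v = 937 / 0.7578 = 1236 d
   = 1236 / 365 = 3.39 yr

3.39 years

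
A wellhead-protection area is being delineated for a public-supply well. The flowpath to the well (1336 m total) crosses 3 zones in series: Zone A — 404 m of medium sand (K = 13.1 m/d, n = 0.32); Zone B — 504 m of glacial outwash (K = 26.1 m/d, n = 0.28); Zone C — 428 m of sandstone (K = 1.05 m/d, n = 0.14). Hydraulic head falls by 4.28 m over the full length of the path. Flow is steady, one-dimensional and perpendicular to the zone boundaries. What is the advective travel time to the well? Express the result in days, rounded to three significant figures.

35300 days

Continuity: the same q passes through each zone, so ΔH = q·Σ(L_j/K_j) — the zones act as resistances in series.
Σ(L/K) = 404/13.1 + 504/26.1 + 428/1.05 = 30.84 + 19.31 + 407.6 = 457.8 d
q = ΔH / Σ(L/K) = 4.28 / 457.8 = 0.009350 m/d (same in every zone)
Zone A: v = q/n = 0.009350/0.32 = 0.02922 m/d → t_A = 404/0.02922 = 13830 d
Zone B: v = q/n = 0.009350/0.28 = 0.03339 m/d → t_B = 504/0.03339 = 15090 d
Zone C: v = q/n = 0.009350/0.14 = 0.06678 m/d → t_C = 428/0.06678 = 6409 d
Total t = 13830 + 15090 + 6409 = 35330 d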